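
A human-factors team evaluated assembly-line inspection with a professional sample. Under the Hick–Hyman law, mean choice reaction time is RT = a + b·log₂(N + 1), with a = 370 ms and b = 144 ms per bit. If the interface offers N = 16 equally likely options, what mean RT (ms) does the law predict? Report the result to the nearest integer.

log₂(16 + 1) = log₂(17) = 4.0875.
RT = 370 + 144 × 4.0875 = 370 + 588.6000 = 958.6000 ms.
≈ 959 ms.

959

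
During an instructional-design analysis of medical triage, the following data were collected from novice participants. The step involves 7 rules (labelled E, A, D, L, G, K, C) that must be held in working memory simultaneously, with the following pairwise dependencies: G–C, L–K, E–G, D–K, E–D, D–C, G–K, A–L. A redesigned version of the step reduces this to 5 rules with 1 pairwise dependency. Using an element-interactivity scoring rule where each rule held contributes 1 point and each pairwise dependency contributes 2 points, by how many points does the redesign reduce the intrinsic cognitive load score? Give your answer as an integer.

Original: 7 × 1 + 8 × 2 = 7 + 16 = 23.
Redesigned: 5 × 1 + 1 × 2 = 5 + 2 = 7.
Reduction = 23 − 7 = 16.

16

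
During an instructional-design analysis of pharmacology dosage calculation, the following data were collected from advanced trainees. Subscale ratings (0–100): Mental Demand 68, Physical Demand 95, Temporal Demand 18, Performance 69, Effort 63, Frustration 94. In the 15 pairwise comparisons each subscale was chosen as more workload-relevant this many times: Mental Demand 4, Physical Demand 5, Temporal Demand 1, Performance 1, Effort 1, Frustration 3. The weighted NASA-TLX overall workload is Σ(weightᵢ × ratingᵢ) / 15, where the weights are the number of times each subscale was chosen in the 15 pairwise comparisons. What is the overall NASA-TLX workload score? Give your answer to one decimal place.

The tallies are the weights (they sum to 15).
Weighted sum = 4·68 + 5·95 + 1·18 + 1·69 + 1·63 + 3·94
            = 272 + 475 + 18 + 69 + 63 + 282 = 1179.
Overall workload = 1179 / 15 = 78.6000 ≈ 78.6.

78.6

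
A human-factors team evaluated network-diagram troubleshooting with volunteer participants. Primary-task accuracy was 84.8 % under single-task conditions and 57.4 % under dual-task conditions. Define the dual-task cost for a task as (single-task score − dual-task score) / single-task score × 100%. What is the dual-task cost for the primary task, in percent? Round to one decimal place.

Cost = (84.8 − 57.4) / 84.8 × 100%
     = 27.4000 / 84.8 × 100% = 32.3113%.
≈ 32.3%.

32.3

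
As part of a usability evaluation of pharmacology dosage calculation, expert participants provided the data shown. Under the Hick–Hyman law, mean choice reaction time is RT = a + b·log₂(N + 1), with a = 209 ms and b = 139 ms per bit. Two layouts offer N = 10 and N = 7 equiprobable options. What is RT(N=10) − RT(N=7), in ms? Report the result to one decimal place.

RT(10) = 209 + 139·log₂(11) = 209 + 139·3.4594 = 689.8566 ms.
RT(7) = 209 + 139·log₂(8) = 209 + 139·3.0000 = 626.0000 ms.
Difference = 689.8566 − 626.0000 = 63.8566 ≈ 63.9 ms.

63.9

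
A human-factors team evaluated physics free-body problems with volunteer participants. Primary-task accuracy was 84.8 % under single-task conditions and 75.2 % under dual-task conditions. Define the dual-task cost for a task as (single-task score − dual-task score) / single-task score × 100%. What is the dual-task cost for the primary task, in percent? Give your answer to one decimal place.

Cost = (84.8 − 75.2) / 84.8 × 100%
     = 9.6000 / 84.8 × 100% = 11.3208%.
≈ 11.3%.

11.3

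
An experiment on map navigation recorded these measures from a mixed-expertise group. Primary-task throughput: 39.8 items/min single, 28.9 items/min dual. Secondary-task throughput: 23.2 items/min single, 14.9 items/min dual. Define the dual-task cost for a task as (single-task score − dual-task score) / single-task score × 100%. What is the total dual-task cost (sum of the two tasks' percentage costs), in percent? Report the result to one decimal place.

63.2

Primary cost = (39.8 − 28.9) / 39.8 × 100% = 27.3869%.
Secondary cost = (23.2 − 14.9) / 23.2 × 100% = 35.7759%.
Total = 27.3869% + 35.7759% = 63.1628% ≈ 63.2%.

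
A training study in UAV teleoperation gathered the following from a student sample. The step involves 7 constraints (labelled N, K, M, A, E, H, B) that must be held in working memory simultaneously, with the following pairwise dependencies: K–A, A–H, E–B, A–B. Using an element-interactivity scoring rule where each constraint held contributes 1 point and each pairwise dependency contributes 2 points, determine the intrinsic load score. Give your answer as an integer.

15

Count of constraints held simultaneously: 7.
Count of pairwise dependencies listed: 4.
Element contribution: 7 × 1 = 7.
Interaction contribution: 4 × 2 = 8.
Intrinsic load = 7 + 8 = 15.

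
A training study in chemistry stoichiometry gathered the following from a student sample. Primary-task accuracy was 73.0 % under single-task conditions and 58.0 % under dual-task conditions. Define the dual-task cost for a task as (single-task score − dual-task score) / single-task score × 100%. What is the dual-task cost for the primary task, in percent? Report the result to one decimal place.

Cost = (73.0 − 58.0) / 73.0 × 100%
     = 15.0000 / 73.0 × 100% = 20.5479%.
≈ 20.5%.

20.5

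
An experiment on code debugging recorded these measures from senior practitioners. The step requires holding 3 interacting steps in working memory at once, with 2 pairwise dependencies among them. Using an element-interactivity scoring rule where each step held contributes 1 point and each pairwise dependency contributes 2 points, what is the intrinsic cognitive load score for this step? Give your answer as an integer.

7

Element contribution: 3 × 1 = 3.
Interaction contribution: 2 × 2 = 4.
Intrinsic load = 3 + 4 = 7.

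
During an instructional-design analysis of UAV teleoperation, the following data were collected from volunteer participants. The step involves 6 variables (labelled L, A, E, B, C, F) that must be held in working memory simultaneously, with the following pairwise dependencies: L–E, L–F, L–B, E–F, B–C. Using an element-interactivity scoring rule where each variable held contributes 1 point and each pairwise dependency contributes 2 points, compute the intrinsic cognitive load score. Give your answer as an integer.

Count of variables held simultaneously: 6.
Count of pairwise dependencies listed: 5.
Element contribution: 6 × 1 = 6.
Interaction contribution: 5 × 2 = 10.
Intrinsic load = 6 + 10 = 16.

16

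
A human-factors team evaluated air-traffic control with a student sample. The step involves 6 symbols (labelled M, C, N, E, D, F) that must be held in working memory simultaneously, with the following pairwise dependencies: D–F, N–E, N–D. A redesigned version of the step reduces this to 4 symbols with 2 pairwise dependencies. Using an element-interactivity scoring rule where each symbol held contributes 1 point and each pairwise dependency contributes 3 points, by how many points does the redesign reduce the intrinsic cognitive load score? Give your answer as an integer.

Original: 6 × 1 + 3 × 3 = 6 + 9 = 15.
Redesigned: 4 × 1 + 2 × 3 = 4 + 6 = 10.
Reduction = 15 − 10 = 5.

5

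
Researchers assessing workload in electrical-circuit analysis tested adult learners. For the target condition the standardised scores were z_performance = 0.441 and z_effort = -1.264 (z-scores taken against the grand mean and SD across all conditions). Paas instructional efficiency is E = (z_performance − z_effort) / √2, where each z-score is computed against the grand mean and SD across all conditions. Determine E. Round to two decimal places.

z_P − z_E = 0.441 − (-1.264) = 1.7050.
E = 1.7050 / √2 = 1.7050 / 1.41421 = 1.2056 ≈ 1.21.

1.21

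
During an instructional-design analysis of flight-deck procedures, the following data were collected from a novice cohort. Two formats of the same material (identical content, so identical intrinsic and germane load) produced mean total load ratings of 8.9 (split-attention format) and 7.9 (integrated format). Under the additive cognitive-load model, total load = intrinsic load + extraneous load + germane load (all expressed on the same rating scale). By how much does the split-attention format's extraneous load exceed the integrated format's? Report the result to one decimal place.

1.0

Intrinsic and germane load are equal across formats, so the difference in total load equals the difference in extraneous load.
Extraneous-load difference = 8.9 − 7.9 = 1.0.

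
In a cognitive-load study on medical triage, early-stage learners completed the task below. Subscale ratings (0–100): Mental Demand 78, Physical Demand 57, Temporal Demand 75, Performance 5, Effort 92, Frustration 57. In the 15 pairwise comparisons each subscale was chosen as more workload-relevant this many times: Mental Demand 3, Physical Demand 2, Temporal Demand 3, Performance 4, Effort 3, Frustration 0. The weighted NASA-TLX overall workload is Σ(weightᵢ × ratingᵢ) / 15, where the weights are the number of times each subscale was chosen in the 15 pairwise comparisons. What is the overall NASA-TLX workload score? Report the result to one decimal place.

57.9

The tallies are the weights (they sum to 15).
Weighted sum = 3·78 + 2·57 + 3·75 + 4·5 + 3·92 + 0·57
            = 234 + 114 + 225 + 20 + 276 + 0 = 869.
Overall workload = 869 / 15 = 57.9333 ≈ 57.9.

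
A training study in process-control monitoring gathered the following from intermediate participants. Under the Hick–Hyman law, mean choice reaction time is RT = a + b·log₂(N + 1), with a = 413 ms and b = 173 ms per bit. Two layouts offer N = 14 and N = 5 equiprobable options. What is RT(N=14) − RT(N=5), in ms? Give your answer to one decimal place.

RT(14) = 413 + 173·log₂(15) = 413 + 173·3.9069 = 1088.8937 ms.
RT(5) = 413 + 173·log₂(6) = 413 + 173·2.5850 = 860.2050 ms.
Difference = 1088.8937 − 860.2050 = 228.6887 ≈ 228.7 ms.

228.7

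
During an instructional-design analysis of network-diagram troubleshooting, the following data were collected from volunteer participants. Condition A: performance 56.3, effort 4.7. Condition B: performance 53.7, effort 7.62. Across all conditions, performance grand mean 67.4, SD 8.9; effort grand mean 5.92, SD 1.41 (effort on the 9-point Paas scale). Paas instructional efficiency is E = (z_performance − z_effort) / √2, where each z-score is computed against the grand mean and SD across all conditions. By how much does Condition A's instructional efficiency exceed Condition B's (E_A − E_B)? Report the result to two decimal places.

Condition A: z_P = (56.3 − 67.4)/8.9 = -1.2472; z_E = (4.7 − 5.92)/1.41 = -0.8652; E_A = (-1.2472 − (-0.8652))/√2 = -0.2701.
Condition B: z_P = (53.7 − 67.4)/8.9 = -1.5393; z_E = (7.62 − 5.92)/1.41 = 1.2057; E_B = (-1.5393 − 1.2057)/√2 = -1.9410.
E_A − E_B = -0.2701 − (-1.9410) = 1.6709 ≈ 1.67.

1.67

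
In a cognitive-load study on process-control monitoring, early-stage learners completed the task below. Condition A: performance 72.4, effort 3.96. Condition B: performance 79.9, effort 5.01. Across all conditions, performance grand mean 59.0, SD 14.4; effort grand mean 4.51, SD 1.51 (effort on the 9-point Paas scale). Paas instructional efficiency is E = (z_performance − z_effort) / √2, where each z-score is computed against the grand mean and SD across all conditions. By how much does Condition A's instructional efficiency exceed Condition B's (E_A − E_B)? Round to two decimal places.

Condition A: z_P = (72.4 − 59.0)/14.4 = 0.9306; z_E = (3.96 − 4.51)/1.51 = -0.3642; E_A = (0.9306 − (-0.3642))/√2 = 0.9156.
Condition B: z_P = (79.9 − 59.0)/14.4 = 1.4514; z_E = (5.01 − 4.51)/1.51 = 0.3311; E_B = (1.4514 − 0.3311)/√2 = 0.7922.
E_A − E_B = 0.9156 − 0.7922 = 0.1234 ≈ 0.12.

0.12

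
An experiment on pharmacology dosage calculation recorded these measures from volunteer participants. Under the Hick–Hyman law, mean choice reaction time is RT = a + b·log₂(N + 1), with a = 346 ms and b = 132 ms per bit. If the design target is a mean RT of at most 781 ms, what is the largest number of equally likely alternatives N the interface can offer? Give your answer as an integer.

Set 346 + 132·log₂(N + 1) ≤ 781.
log₂(N + 1) ≤ (781 − 346) / 132 = 3.2955.
N + 1 ≤ 2^3.2955 = 9.8185.
N ≤ 8.8185, so the largest integer N is 8.

8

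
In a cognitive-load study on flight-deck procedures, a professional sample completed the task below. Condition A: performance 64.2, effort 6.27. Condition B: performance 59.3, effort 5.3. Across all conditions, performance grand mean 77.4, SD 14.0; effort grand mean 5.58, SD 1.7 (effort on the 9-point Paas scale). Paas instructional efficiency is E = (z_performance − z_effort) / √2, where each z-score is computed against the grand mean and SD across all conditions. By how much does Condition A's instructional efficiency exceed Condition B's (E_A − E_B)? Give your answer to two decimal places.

Condition A: z_P = (64.2 − 77.4)/14.0 = -0.9429; z_E = (6.27 − 5.58)/1.7 = 0.4059; E_A = (-0.9429 − 0.4059)/√2 = -0.9537.
Condition B: z_P = (59.3 − 77.4)/14.0 = -1.2929; z_E = (5.3 − 5.58)/1.7 = -0.1647; E_B = (-1.2929 − (-0.1647))/√2 = -0.7978.
E_A − E_B = -0.9537 − (-0.7978) = -0.1559 ≈ -0.16.

-0.16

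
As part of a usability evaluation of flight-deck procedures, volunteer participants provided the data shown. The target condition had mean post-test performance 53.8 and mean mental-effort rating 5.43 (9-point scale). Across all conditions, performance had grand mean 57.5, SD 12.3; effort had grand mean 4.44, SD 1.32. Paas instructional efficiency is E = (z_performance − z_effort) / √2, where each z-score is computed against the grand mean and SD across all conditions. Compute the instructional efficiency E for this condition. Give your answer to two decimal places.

z_performance = (53.8 − 57.5) / 12.3 = -3.7000 / 12.3 = -0.3008.
z_effort = (5.43 − 4.44) / 1.32 = 0.9900 / 1.32 = 0.7500.
z_P − z_E = -0.3008 − 0.7500 = -1.0508.
E = -1.0508 / √2 = -1.0508 / 1.41421 = -0.7430 ≈ -0.74.

-0.74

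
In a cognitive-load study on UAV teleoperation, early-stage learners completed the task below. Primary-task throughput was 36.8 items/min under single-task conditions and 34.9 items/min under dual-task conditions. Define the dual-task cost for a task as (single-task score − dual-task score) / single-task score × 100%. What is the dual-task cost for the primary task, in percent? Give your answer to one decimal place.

Cost = (36.8 − 34.9) / 36.8 × 100%
     = 1.9000 / 36.8 × 100% = 5.1630%.
≈ 5.2%.

5.2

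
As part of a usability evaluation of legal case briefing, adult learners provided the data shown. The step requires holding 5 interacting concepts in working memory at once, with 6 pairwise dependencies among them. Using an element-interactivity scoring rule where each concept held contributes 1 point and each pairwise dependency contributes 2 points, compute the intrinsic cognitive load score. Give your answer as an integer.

Element contribution: 5 × 1 = 5.
Interaction contribution: 6 × 2 = 12.
Intrinsic load = 5 + 12 = 17.

17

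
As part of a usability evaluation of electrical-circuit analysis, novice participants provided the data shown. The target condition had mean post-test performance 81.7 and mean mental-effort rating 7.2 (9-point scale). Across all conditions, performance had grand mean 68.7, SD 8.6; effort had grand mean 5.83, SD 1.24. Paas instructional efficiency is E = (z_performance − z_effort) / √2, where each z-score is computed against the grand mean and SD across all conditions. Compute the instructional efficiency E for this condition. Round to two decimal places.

z_performance = (81.7 − 68.7) / 8.6 = 13.0000 / 8.6 = 1.5116.
z_effort = (7.2 − 5.83) / 1.24 = 1.3700 / 1.24 = 1.1048.
z_P − z_E = 1.5116 − 1.1048 = 0.4068.
E = 0.4068 / √2 = 0.4068 / 1.41421 = 0.2877 ≈ 0.29.

0.29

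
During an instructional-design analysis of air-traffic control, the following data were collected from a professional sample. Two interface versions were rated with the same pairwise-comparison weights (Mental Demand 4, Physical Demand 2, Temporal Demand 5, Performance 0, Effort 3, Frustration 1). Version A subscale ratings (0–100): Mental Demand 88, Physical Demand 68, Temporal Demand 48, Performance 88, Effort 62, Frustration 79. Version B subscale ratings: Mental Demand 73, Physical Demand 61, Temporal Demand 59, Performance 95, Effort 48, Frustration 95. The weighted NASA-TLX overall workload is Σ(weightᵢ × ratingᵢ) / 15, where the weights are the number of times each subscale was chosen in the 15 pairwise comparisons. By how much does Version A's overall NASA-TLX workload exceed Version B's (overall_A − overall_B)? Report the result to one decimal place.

Version A weighted sum = 4·88 + 2·68 + 5·48 + 0·88 + 3·62 + 1·79 = 352 + 136 + 240 + 0 + 186 + 79 = 993; overall_A = 993/15 = 66.2000.
Version B weighted sum = 4·73 + 2·61 + 5·59 + 0·95 + 3·48 + 1·95 = 292 + 122 + 295 + 0 + 144 + 95 = 948; overall_B = 948/15 = 63.2000.
Difference = 66.2000 − 63.2000 = 3.0000 ≈ 3.0.

3.0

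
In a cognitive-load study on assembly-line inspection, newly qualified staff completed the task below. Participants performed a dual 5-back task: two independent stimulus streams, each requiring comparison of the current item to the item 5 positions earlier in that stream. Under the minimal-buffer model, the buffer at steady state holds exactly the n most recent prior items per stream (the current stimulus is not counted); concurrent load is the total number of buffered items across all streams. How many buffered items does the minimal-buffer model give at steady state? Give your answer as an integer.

Each stream's buffer holds its 5 most recent prior items.
Two independent streams: 2 × 5 = 10 buffered items at steady state.

10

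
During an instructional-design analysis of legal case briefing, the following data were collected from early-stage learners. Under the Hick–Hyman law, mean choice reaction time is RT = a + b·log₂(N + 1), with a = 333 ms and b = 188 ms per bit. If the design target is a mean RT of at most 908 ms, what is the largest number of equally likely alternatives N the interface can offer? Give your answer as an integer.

Set 333 + 188·log₂(N + 1) ≤ 908.
log₂(N + 1) ≤ (908 − 333) / 188 = 3.0585.
N + 1 ≤ 2^3.0585 = 8.3311.
N ≤ 7.3311, so the largest integer N is 7.

7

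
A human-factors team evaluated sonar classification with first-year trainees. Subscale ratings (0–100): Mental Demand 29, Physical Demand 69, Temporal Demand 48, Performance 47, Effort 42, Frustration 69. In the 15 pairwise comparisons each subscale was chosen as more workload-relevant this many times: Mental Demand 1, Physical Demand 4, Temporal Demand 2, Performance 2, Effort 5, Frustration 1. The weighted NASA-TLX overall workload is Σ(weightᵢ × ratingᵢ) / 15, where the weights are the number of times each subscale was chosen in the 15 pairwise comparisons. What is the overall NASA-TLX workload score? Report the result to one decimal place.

The tallies are the weights (they sum to 15).
Weighted sum = 1·29 + 4·69 + 2·48 + 2·47 + 5·42 + 1·69
            = 29 + 276 + 96 + 94 + 210 + 69 = 774.
Overall workload = 774 / 15 = 51.6000 ≈ 51.6.

51.6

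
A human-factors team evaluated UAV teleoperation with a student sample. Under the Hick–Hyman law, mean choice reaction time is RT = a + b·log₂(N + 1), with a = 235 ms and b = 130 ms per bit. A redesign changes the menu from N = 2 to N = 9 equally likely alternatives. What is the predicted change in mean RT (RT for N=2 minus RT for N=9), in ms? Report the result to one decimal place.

RT(2) = 235 + 130·log₂(3) = 235 + 130·1.5850 = 441.0500 ms.
RT(9) = 235 + 130·log₂(10) = 235 + 130·3.3219 = 666.8470 ms.
Difference = 441.0500 − 666.8470 = -225.7970 ≈ -225.8 ms.

-225.8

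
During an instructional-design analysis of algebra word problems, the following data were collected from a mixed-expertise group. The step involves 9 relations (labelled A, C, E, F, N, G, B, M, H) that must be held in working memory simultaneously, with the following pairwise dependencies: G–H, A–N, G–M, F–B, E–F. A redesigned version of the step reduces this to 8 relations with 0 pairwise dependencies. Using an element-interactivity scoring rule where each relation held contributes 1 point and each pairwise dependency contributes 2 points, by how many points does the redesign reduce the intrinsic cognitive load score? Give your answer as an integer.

11

Original: 9 × 1 + 5 × 2 = 9 + 10 = 19.
Redesigned: 8 × 1 + 0 × 2 = 8 + 0 = 8.
Reduction = 19 − 8 = 11.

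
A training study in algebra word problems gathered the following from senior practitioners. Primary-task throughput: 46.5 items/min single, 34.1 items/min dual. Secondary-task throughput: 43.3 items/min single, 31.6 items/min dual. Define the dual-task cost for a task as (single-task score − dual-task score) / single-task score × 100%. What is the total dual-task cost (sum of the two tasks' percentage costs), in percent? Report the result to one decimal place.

Primary cost = (46.5 − 34.1) / 46.5 × 100% = 26.6667%.
Secondary cost = (43.3 − 31.6) / 43.3 × 100% = 27.0208%.
Total = 26.6667% + 27.0208% = 53.6875% ≈ 53.7%.

53.7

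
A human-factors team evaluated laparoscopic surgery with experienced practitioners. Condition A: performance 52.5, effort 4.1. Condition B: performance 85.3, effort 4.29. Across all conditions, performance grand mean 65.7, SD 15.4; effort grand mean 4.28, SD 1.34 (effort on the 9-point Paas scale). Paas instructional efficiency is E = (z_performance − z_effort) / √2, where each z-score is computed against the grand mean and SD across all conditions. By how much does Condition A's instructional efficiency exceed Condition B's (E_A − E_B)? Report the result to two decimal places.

Condition A: z_P = (52.5 − 65.7)/15.4 = -0.8571; z_E = (4.1 − 4.28)/1.34 = -0.1343; E_A = (-0.8571 − (-0.1343))/√2 = -0.5111.
Condition B: z_P = (85.3 − 65.7)/15.4 = 1.2727; z_E = (4.29 − 4.28)/1.34 = 0.0075; E_B = (1.2727 − 0.0075)/√2 = 0.8946.
E_A − E_B = -0.5111 − 0.8946 = -1.4057 ≈ -1.41.

-1.41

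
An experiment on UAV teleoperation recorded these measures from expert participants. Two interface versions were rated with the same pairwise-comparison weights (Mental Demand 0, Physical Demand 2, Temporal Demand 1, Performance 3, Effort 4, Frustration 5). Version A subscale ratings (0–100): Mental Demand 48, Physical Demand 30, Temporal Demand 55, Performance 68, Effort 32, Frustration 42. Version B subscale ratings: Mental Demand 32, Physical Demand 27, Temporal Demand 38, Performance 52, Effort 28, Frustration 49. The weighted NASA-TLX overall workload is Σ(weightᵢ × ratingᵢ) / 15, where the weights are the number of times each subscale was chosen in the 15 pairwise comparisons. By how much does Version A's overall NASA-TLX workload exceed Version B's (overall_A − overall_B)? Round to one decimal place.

3.5

Version A weighted sum = 0·48 + 2·30 + 1·55 + 3·68 + 4·32 + 5·42 = 0 + 60 + 55 + 204 + 128 + 210 = 657; overall_A = 657/15 = 43.8000.
Version B weighted sum = 0·32 + 2·27 + 1·38 + 3·52 + 4·28 + 5·49 = 0 + 54 + 38 + 156 + 112 + 245 = 605; overall_B = 605/15 = 40.3333.
Difference = 43.8000 − 40.3333 = 3.4667 ≈ 3.5.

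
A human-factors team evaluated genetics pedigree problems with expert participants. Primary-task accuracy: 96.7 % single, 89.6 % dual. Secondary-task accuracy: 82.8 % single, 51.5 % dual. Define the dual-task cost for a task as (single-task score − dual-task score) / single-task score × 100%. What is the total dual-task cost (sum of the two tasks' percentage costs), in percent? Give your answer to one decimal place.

45.1

Primary cost = (96.7 − 89.6) / 96.7 × 100% = 7.3423%.
Secondary cost = (82.8 − 51.5) / 82.8 × 100% = 37.8019%.
Total = 7.3423% + 37.8019% = 45.1442% ≈ 45.1%.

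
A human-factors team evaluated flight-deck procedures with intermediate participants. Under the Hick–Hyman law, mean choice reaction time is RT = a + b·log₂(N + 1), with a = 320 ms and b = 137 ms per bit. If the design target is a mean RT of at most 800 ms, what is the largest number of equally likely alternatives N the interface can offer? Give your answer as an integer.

10

Set 320 + 137·log₂(N + 1) ≤ 800.
log₂(N + 1) ≤ (800 − 320) / 137 = 3.5036.
N + 1 ≤ 2^3.5036 = 11.3420.
N ≤ 10.3420, so the largest integer N is 10.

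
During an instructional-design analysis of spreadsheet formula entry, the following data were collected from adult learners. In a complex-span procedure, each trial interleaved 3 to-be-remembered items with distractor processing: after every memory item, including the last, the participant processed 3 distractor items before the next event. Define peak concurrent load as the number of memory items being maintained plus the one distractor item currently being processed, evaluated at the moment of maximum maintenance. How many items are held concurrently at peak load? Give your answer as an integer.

Maintenance is greatest during the distractor(s) after memory item 3: all 3 memory items are being held.
One distractor item is concurrently being processed.
Peak concurrent load = 3 + 1 = 4 items.

4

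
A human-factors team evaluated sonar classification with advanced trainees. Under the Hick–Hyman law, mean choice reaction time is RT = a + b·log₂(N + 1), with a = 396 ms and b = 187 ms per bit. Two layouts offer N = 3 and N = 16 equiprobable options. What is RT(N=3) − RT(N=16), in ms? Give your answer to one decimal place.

RT(3) = 396 + 187·log₂(4) = 396 + 187·2.0000 = 770.0000 ms.
RT(16) = 396 + 187·log₂(17) = 396 + 187·4.0875 = 1160.3625 ms.
Difference = 770.0000 − 1160.3625 = -390.3625 ≈ -390.4 ms.

-390.4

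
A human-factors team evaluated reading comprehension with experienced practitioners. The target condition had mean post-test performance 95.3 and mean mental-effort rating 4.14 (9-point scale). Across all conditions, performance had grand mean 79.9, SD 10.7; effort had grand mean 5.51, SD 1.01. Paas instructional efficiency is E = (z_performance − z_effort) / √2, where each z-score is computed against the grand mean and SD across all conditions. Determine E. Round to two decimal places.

z_performance = (95.3 − 79.9) / 10.7 = 15.4000 / 10.7 = 1.4393.
z_effort = (4.14 − 5.51) / 1.01 = -1.3700 / 1.01 = -1.3564.
z_P − z_E = 1.4393 − (-1.3564) = 2.7957.
E = 2.7957 / √2 = 2.7957 / 1.41421 = 1.9769 ≈ 1.98.

1.98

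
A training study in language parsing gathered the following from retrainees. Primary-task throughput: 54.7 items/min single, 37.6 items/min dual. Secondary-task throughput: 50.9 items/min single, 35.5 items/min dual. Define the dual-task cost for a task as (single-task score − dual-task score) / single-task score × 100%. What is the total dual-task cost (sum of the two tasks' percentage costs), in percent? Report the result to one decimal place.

61.5

Primary cost = (54.7 − 37.6) / 54.7 × 100% = 31.2614%.
Secondary cost = (50.9 − 35.5) / 50.9 × 100% = 30.2554%.
Total = 31.2614% + 30.2554% = 61.5168% ≈ 61.5%.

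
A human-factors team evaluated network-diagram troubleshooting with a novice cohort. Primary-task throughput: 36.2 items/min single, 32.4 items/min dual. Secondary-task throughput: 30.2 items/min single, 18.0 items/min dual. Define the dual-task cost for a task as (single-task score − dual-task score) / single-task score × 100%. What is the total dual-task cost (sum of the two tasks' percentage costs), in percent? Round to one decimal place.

Primary cost = (36.2 − 32.4) / 36.2 × 100% = 10.4972%.
Secondary cost = (30.2 − 18.0) / 30.2 × 100% = 40.3974%.
Total = 10.4972% + 40.3974% = 50.8946% ≈ 50.9%.

50.9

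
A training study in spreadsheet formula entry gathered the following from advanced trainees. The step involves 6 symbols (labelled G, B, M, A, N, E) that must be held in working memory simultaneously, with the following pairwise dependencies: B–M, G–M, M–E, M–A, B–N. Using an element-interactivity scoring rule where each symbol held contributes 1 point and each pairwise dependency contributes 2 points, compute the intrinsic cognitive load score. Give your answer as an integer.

16

Count of symbols held simultaneously: 6.
Count of pairwise dependencies listed: 5.
Element contribution: 6 × 1 = 6.
Interaction contribution: 5 × 2 = 10.
Intrinsic load = 6 + 10 = 16.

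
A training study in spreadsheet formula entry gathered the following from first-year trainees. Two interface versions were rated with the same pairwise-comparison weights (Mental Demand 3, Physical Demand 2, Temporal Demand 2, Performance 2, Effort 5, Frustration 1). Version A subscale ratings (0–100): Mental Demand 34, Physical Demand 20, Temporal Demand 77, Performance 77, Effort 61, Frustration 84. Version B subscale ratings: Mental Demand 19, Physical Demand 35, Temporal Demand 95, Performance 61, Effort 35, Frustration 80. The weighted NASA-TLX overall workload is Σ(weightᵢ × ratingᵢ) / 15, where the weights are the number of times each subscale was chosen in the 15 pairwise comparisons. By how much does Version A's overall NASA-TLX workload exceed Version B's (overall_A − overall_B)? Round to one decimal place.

Version A weighted sum = 3·34 + 2·20 + 2·77 + 2·77 + 5·61 + 1·84 = 102 + 40 + 154 + 154 + 305 + 84 = 839; overall_A = 839/15 = 55.9333.
Version B weighted sum = 3·19 + 2·35 + 2·95 + 2·61 + 5·35 + 1·80 = 57 + 70 + 190 + 122 + 175 + 80 = 694; overall_B = 694/15 = 46.2667.
Difference = 55.9333 − 46.2667 = 9.6666 ≈ 9.7.

9.7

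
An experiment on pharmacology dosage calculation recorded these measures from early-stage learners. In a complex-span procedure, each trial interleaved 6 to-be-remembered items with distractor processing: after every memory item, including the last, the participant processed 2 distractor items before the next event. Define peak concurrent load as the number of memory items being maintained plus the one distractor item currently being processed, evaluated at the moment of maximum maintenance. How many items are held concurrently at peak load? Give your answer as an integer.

Maintenance is greatest during the distractor(s) after memory item 6: all 6 memory items are being held.
One distractor item is concurrently being processed.
Peak concurrent load = 6 + 1 = 7 items.

7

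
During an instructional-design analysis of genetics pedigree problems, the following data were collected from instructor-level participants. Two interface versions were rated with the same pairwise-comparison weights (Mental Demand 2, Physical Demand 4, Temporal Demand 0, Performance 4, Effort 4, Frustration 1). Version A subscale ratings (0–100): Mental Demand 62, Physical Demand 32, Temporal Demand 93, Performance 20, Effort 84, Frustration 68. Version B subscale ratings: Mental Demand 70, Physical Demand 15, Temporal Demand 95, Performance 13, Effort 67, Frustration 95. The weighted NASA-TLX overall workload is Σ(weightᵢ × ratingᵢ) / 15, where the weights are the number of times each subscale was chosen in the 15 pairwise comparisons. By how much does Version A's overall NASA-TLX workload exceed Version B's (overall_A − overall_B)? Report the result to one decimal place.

Version A weighted sum = 2·62 + 4·32 + 0·93 + 4·20 + 4·84 + 1·68 = 124 + 128 + 0 + 80 + 336 + 68 = 736; overall_A = 736/15 = 49.0667.
Version B weighted sum = 2·70 + 4·15 + 0·95 + 4·13 + 4·67 + 1·95 = 140 + 60 + 0 + 52 + 268 + 95 = 615; overall_B = 615/15 = 41.0000.
Difference = 49.0667 − 41.0000 = 8.0667 ≈ 8.1.

8.1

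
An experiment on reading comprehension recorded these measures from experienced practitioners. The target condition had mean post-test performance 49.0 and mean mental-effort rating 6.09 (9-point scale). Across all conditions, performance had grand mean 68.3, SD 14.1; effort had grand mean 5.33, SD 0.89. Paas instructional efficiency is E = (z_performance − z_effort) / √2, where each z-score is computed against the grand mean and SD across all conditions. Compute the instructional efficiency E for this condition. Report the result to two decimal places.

z_performance = (49.0 − 68.3) / 14.1 = -19.3000 / 14.1 = -1.3688.
z_effort = (6.09 − 5.33) / 0.89 = 0.7600 / 0.89 = 0.8539.
z_P − z_E = -1.3688 − 0.8539 = -2.2227.
E = -2.2227 / √2 = -2.2227 / 1.41421 = -1.5717 ≈ -1.57.

-1.57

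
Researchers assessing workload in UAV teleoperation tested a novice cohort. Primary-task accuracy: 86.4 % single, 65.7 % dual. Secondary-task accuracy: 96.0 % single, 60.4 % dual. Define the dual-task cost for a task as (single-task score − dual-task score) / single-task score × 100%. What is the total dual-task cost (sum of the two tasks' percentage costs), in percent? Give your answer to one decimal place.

Primary cost = (86.4 − 65.7) / 86.4 × 100% = 23.9583%.
Secondary cost = (96.0 − 60.4) / 96.0 × 100% = 37.0833%.
Total = 23.9583% + 37.0833% = 61.0416% ≈ 61.0%.

61.0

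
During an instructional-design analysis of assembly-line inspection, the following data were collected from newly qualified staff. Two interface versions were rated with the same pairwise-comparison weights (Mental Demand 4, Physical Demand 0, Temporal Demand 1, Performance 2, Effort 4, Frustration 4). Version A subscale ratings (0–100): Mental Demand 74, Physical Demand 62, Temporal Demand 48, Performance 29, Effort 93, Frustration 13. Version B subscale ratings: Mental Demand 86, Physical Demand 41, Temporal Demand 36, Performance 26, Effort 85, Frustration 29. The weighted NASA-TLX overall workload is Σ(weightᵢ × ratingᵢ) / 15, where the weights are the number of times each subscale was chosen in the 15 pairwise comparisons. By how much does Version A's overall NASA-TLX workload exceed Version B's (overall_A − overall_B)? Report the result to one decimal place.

Version A weighted sum = 4·74 + 0·62 + 1·48 + 2·29 + 4·93 + 4·13 = 296 + 0 + 48 + 58 + 372 + 52 = 826; overall_A = 826/15 = 55.0667.
Version B weighted sum = 4·86 + 0·41 + 1·36 + 2·26 + 4·85 + 4·29 = 344 + 0 + 36 + 52 + 340 + 116 = 888; overall_B = 888/15 = 59.2000.
Difference = 55.0667 − 59.2000 = -4.1333 ≈ -4.1.

-4.1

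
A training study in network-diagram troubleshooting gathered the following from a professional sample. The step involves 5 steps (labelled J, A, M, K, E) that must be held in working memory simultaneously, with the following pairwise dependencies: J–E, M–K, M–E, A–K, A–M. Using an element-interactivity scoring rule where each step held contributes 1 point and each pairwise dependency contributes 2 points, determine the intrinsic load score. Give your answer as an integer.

Count of steps held simultaneously: 5.
Count of pairwise dependencies listed: 5.
Element contribution: 5 × 1 = 5.
Interaction contribution: 5 × 2 = 10.
Intrinsic load = 5 + 10 = 15.

15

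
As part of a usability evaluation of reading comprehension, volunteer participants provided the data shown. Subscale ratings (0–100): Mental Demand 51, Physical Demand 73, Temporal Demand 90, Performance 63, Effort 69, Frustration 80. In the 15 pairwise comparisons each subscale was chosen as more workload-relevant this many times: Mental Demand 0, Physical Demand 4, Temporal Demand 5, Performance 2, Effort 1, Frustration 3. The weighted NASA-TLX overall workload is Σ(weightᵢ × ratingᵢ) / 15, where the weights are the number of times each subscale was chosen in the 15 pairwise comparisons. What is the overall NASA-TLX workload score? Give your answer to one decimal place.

The tallies are the weights (they sum to 15).
Weighted sum = 0·51 + 4·73 + 5·90 + 2·63 + 1·69 + 3·80
            = 0 + 292 + 450 + 126 + 69 + 240 = 1177.
Overall workload = 1177 / 15 = 78.4667 ≈ 78.5.

78.5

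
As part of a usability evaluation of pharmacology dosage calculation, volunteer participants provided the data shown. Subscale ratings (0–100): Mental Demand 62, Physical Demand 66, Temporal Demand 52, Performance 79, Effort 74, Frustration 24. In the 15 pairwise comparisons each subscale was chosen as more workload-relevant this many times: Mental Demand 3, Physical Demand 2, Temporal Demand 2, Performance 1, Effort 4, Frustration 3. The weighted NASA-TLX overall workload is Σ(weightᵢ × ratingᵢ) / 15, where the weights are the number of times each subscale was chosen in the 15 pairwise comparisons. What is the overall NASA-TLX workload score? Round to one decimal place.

The tallies are the weights (they sum to 15).
Weighted sum = 3·62 + 2·66 + 2·52 + 1·79 + 4·74 + 3·24
            = 186 + 132 + 104 + 79 + 296 + 72 = 869.
Overall workload = 869 / 15 = 57.9333 ≈ 57.9.

57.9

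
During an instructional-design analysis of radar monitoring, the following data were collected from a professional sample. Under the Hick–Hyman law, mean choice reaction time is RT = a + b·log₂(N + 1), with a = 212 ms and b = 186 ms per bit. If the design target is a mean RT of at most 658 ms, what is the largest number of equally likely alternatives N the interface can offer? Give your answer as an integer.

Set 212 + 186·log₂(N + 1) ≤ 658.
log₂(N + 1) ≤ (658 − 212) / 186 = 2.3978.
N + 1 ≤ 2^2.3978 = 5.2700.
N ≤ 4.2700, so the largest integer N is 4.

4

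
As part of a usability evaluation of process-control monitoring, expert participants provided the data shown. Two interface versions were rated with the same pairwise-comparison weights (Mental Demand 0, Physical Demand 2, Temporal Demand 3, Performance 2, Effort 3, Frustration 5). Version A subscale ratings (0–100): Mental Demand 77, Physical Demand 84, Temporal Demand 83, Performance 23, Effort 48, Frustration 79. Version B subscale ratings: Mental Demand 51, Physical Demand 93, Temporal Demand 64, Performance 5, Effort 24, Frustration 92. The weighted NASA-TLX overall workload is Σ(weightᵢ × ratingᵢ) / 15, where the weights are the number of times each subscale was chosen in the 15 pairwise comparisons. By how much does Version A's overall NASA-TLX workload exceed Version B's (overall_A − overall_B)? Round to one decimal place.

Version A weighted sum = 0·77 + 2·84 + 3·83 + 2·23 + 3·48 + 5·79 = 0 + 168 + 249 + 46 + 144 + 395 = 1002; overall_A = 1002/15 = 66.8000.
Version B weighted sum = 0·51 + 2·93 + 3·64 + 2·5 + 3·24 + 5·92 = 0 + 186 + 192 + 10 + 72 + 460 = 920; overall_B = 920/15 = 61.3333.
Difference = 66.8000 − 61.3333 = 5.4667 ≈ 5.5.

5.5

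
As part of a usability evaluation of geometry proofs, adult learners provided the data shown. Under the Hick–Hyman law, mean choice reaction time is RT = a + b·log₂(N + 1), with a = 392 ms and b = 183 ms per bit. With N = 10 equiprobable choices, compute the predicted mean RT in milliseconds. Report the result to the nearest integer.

1025

log₂(10 + 1) = log₂(11) = 3.4594.
RT = 392 + 183 × 3.4594 = 392 + 633.0702 = 1025.0702 ms.
≈ 1025 ms.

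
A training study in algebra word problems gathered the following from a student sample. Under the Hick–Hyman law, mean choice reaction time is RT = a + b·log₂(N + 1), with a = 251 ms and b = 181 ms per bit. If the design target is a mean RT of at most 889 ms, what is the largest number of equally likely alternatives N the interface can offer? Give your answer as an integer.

10

Set 251 + 181·log₂(N + 1) ≤ 889.
log₂(N + 1) ≤ (889 − 251) / 181 = 3.5249.
N + 1 ≤ 2^3.5249 = 11.5107.
N ≤ 10.5107, so the largest integer N is 10.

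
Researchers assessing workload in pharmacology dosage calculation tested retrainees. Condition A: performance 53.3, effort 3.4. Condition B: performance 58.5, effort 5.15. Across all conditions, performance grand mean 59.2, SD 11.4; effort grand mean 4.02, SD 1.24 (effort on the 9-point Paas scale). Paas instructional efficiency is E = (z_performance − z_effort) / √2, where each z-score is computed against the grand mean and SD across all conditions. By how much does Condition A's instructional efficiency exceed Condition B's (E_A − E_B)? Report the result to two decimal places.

0.68

Condition A: z_P = (53.3 − 59.2)/11.4 = -0.5175; z_E = (3.4 − 4.02)/1.24 = -0.5000; E_A = (-0.5175 − (-0.5000))/√2 = -0.0124.
Condition B: z_P = (58.5 − 59.2)/11.4 = -0.0614; z_E = (5.15 − 4.02)/1.24 = 0.9113; E_B = (-0.0614 − 0.9113)/√2 = -0.6878.
E_A − E_B = -0.0124 − (-0.6878) = 0.6754 ≈ 0.68.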